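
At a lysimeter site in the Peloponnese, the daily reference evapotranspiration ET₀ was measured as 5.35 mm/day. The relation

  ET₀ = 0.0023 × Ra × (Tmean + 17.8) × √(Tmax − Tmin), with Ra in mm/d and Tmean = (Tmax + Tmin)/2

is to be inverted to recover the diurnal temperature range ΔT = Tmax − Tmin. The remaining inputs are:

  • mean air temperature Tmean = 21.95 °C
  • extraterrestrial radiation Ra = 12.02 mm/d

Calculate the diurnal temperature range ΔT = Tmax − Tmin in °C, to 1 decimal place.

√ΔT = ET₀ / [0.0023 × Ra × (Tmean+17.8)] = 5.35 / (0.0023 × 12.02 × 39.75) = 4.8684
ΔT = 4.8684² = 23.701 °C

23.7 °C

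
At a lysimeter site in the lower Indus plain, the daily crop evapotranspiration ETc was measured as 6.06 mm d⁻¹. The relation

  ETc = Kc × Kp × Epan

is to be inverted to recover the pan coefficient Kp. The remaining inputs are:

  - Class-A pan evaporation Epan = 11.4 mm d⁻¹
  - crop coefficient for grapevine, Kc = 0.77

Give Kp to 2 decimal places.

ETc = Kc × Kp × Epan  ⇒  Kp = ETc / (Kc × Epan)
Kp = 6.06 / (0.77 × 11.4) = 6.06 / 8.778 = 0.6904

0.69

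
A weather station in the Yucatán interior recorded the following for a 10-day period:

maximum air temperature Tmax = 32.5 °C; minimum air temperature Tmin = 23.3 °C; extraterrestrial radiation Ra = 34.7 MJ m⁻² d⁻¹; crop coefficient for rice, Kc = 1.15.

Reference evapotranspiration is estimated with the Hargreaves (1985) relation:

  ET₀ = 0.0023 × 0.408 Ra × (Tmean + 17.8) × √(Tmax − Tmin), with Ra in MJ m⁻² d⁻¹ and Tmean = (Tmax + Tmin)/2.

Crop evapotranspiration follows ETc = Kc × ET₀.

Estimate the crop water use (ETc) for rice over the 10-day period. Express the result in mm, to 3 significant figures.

Tmean = (32.5 + 23.3)/2 = 27.90 °C
0.408 Ra = 0.408 × 34.7 = 14.1576 mm/d equivalent
ET₀ = 0.0023 × 14.1576 × (27.90 + 17.8) × √9.2 = 0.0023 × 14.1576 × 45.70 × 3.0332 = 4.5137 mm/d
ETc = Kc × ET₀ = 1.15 × 4.5137 = 5.1908 mm/d
Over 10 days: 5.1908 × 10 = 51.908 mm

51.9 mm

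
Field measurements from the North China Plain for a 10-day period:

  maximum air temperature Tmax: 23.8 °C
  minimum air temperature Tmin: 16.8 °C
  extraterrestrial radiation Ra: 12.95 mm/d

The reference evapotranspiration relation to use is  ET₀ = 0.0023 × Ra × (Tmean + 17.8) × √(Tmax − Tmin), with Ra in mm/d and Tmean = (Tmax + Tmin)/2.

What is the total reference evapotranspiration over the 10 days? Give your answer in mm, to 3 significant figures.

Tmean = (23.8 + 16.8)/2 = 20.30 °C
ET₀ = 0.0023 × 12.95 × (20.30 + 17.8) × √7.0 = 0.0023 × 12.95 × 38.10 × 2.6458 = 3.0025 mm/d
Over 10 days: 3.0025 × 10 = 30.025 mm

30.0 mm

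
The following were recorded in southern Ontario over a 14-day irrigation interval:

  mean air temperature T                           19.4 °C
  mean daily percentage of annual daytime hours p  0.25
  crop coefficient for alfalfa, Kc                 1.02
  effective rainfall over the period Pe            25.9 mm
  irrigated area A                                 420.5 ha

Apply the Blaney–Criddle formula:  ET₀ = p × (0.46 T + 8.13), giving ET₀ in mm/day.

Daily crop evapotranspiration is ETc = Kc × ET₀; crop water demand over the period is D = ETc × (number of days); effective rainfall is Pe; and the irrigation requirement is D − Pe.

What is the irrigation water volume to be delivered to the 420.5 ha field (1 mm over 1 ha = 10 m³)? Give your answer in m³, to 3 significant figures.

147000 m³

ET₀ = 0.25 × (0.46 × 19.4 + 8.13) = 0.25 × 17.054 = 4.2635 mm/d
ETc = Kc × ET₀ = 1.02 × 4.2635 = 4.3488 mm/d
Crop demand D = ETc × 14 d = 4.3488 × 14 = 60.883 mm
D − Pe = 60.883 − 25.9 = 34.983 mm
Volume = 34.983 mm × 420.5 ha × 10 = 147103.5 m³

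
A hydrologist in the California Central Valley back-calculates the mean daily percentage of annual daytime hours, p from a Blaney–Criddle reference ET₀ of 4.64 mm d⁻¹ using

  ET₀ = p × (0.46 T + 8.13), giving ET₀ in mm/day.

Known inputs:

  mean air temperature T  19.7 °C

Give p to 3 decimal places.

p = ET₀ / (0.46 T + 8.13) = 4.64 / (0.46 × 19.7 + 8.13) = 4.64 / 17.192 = 0.2699

0.270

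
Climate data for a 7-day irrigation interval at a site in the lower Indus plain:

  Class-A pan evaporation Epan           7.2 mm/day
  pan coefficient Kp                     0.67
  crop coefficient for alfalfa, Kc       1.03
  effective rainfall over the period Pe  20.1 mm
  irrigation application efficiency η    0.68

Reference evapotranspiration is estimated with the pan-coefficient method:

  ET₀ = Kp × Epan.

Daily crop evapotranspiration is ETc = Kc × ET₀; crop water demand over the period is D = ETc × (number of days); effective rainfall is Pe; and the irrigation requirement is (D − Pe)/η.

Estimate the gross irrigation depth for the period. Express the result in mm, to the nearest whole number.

22 mm

ET₀ = 0.67 × 7.2 = 4.8240 mm/d
ETc = Kc × ET₀ = 1.03 × 4.8240 = 4.9687 mm/d
Crop demand D = ETc × 7 d = 4.9687 × 7 = 34.781 mm
D − Pe = 34.781 − 20.1 = 14.681 mm
Gross irrigation = 14.681 / 0.68 = 21.590 mm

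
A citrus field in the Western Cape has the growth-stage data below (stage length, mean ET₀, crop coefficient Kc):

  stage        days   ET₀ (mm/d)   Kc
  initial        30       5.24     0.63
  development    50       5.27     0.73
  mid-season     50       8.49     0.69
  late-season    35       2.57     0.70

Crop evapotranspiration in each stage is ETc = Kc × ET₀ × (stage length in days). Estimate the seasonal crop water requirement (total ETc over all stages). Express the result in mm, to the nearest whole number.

initial: 0.63 × 5.24 × 30 = 99.04 mm
development: 0.73 × 5.27 × 50 = 192.36 mm
mid-season: 0.69 × 8.49 × 50 = 292.91 mm
late-season: 0.70 × 2.57 × 35 = 62.97 mm
Seasonal total = 647.28 mm

647 mm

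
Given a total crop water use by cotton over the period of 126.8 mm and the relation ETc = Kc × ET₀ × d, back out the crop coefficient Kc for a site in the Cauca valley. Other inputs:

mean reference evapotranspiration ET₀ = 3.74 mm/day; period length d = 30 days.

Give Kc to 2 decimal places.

1.13

ETc = Kc × ET₀ × d  ⇒  Kc = ETc / (ET₀ × d)
Kc = 126.8 / (3.74 × 30) = 126.8 / 112.20 = 1.1301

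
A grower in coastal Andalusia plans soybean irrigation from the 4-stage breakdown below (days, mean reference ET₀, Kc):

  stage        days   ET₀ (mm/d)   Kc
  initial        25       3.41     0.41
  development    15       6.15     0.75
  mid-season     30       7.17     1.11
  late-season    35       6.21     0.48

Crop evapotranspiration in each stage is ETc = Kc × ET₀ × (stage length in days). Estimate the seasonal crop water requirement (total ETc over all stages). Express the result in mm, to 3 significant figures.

initial: 0.41 × 3.41 × 25 = 34.95 mm
development: 0.75 × 6.15 × 15 = 69.19 mm
mid-season: 1.11 × 7.17 × 30 = 238.76 mm
late-season: 0.48 × 6.21 × 35 = 104.33 mm
Seasonal total = 447.23 mm

447 mm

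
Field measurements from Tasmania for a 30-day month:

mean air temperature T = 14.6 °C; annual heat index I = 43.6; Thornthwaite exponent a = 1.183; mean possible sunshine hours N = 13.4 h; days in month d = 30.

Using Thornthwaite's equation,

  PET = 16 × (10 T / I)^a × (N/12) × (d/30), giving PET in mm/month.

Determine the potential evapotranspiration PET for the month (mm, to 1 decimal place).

74.6 mm

10T/I = 10 × 14.6 / 43.6 = 3.3486
(10T/I)^a = 3.3486^1.183 = 4.1775
Uncorrected PET = 16 × 4.1775 = 66.840 mm
Correction = (N/12)(d/30) = (13.4/12)(30/30) = 1.1167
PET = 66.840 × 1.1167 = 74.640 mm/month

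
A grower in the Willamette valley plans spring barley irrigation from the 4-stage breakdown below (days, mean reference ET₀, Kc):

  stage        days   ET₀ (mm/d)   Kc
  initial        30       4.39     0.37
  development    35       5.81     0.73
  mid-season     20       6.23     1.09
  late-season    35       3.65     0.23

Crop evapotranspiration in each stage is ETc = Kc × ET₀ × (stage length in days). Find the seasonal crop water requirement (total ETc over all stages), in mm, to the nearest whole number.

initial: 0.37 × 4.39 × 30 = 48.73 mm
development: 0.73 × 5.81 × 35 = 148.45 mm
mid-season: 1.09 × 6.23 × 20 = 135.81 mm
late-season: 0.23 × 3.65 × 35 = 29.38 mm
Seasonal total = 362.37 mm

362 mm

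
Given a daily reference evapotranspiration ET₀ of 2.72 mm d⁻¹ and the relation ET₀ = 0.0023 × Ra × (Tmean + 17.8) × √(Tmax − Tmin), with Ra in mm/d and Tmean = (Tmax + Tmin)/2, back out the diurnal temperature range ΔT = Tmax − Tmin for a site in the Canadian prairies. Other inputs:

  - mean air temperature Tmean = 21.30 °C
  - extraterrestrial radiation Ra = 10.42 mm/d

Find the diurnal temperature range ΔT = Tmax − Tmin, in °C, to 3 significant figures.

√ΔT = ET₀ / [0.0023 × Ra × (Tmean+17.8)] = 2.72 / (0.0023 × 10.42 × 39.10) = 2.9027
ΔT = 2.9027² = 8.426 °C

8.43 °C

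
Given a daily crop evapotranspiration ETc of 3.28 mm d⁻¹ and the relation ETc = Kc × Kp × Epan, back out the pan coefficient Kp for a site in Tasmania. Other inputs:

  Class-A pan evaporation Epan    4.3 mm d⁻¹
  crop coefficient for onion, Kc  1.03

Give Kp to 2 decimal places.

0.74

ETc = Kc × Kp × Epan  ⇒  Kp = ETc / (Kc × Epan)
Kp = 3.28 / (1.03 × 4.3) = 3.28 / 4.429 = 0.7406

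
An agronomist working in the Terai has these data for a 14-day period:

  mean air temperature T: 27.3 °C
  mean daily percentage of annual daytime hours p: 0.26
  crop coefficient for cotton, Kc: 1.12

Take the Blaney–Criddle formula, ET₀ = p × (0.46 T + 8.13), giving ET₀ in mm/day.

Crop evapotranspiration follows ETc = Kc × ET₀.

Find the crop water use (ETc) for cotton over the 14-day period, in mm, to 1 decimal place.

84.3 mm

ET₀ = 0.26 × (0.46 × 27.3 + 8.13) = 0.26 × 20.688 = 5.3789 mm/d
ETc = Kc × ET₀ = 1.12 × 5.3789 = 6.0244 mm/d
Over 14 days: 6.0244 × 14 = 84.342 mm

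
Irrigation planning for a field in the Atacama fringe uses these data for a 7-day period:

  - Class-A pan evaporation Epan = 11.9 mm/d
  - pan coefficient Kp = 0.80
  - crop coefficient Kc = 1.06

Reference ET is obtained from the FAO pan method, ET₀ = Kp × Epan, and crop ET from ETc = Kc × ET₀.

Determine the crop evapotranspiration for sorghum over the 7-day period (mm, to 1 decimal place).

ET₀ = 0.80 × 11.9 = 9.5200 mm/d
ETc = Kc × ET₀ = 1.06 × 9.5200 = 10.0912 mm/d
Over 7 days: 10.0912 × 7 = 70.638 mm

70.6 mm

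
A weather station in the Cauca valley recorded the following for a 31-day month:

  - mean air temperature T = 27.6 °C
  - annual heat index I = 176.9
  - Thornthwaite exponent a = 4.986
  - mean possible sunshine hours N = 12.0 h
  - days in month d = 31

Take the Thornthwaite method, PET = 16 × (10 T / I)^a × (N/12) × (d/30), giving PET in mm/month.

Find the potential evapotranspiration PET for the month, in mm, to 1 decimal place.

151.9 mm

10T/I = 10 × 27.6 / 176.9 = 1.5602
(10T/I)^a = 1.5602^4.986 = 9.1875
Uncorrected PET = 16 × 9.1875 = 147.000 mm
Correction = (N/12)(d/30) = (12.0/12)(31/30) = 1.0333
PET = 147.000 × 1.0333 = 151.895 mm/month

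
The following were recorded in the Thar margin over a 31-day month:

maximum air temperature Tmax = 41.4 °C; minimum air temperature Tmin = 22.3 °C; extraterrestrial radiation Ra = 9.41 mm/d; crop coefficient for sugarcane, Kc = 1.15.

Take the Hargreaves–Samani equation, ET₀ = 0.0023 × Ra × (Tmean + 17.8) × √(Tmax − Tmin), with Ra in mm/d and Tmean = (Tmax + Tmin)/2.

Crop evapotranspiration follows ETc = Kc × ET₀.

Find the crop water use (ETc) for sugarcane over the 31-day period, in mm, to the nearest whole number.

Tmean = (41.4 + 22.3)/2 = 31.85 °C
ET₀ = 0.0023 × 9.41 × (31.85 + 17.8) × √19.1 = 0.0023 × 9.41 × 49.65 × 4.3704 = 4.6963 mm/d
ETc = Kc × ET₀ = 1.15 × 4.6963 = 5.4007 mm/d
Over 31 days: 5.4007 × 31 = 167.422 mm

167 mm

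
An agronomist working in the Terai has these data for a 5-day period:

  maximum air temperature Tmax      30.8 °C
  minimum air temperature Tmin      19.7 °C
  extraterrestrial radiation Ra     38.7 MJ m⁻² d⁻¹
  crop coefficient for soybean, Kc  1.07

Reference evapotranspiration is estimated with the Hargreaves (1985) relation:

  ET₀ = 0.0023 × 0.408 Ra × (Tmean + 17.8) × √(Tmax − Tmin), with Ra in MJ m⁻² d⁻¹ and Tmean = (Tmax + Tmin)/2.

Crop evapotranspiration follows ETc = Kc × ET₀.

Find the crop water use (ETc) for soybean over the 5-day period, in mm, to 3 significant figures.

Tmean = (30.8 + 19.7)/2 = 25.25 °C
0.408 Ra = 0.408 × 38.7 = 15.7896 mm/d equivalent
ET₀ = 0.0023 × 15.7896 × (25.25 + 17.8) × √11.1 = 0.0023 × 15.7896 × 43.05 × 3.3317 = 5.2088 mm/d
ETc = Kc × ET₀ = 1.07 × 5.2088 = 5.5734 mm/d
Over 5 days: 5.5734 × 5 = 27.867 mm

27.9 mm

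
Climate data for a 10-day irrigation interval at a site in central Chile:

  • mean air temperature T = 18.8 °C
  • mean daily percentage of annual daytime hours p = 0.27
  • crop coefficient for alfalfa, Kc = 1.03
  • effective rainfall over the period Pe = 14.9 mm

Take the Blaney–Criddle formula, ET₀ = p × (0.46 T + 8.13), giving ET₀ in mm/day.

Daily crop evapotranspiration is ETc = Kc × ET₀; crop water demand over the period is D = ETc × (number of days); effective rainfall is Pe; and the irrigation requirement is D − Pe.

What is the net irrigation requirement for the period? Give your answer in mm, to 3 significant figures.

31.8 mm

ET₀ = 0.27 × (0.46 × 18.8 + 8.13) = 0.27 × 16.778 = 4.5301 mm/d
ETc = Kc × ET₀ = 1.03 × 4.5301 = 4.6660 mm/d
Crop demand D = ETc × 10 d = 4.6660 × 10 = 46.660 mm
D − Pe = 46.660 − 14.9 = 31.760 mm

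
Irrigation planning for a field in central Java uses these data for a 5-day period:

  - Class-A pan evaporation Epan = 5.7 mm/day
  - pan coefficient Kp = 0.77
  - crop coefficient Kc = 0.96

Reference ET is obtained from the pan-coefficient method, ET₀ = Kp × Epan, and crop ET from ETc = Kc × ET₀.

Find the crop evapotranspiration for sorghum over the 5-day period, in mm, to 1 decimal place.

ET₀ = 0.77 × 5.7 = 4.3890 mm/d
ETc = Kc × ET₀ = 0.96 × 4.3890 = 4.2134 mm/d
Over 5 days: 4.2134 × 5 = 21.067 mm

21.1 mm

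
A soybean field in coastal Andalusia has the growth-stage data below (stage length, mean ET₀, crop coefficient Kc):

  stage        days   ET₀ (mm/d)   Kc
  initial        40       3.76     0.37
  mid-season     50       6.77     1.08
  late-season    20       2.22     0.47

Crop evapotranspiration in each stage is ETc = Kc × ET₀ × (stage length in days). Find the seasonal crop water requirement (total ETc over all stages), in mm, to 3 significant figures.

initial: 0.37 × 3.76 × 40 = 55.65 mm
mid-season: 1.08 × 6.77 × 50 = 365.58 mm
late-season: 0.47 × 2.22 × 20 = 20.87 mm
Seasonal total = 442.10 mm

442 mm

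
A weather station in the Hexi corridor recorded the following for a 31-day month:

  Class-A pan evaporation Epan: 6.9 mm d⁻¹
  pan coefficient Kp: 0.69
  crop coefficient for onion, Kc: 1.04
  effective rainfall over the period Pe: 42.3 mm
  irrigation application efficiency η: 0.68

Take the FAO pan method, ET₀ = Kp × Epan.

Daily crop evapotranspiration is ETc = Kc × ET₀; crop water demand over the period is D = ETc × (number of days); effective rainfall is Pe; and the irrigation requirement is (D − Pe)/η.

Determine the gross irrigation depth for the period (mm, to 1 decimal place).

163.5 mm

ET₀ = 0.69 × 6.9 = 4.7610 mm/d
ETc = Kc × ET₀ = 1.04 × 4.7610 = 4.9514 mm/d
Crop demand D = ETc × 31 d = 4.9514 × 31 = 153.493 mm
D − Pe = 153.493 − 42.3 = 111.193 mm
Gross irrigation = 111.193 / 0.68 = 163.519 mm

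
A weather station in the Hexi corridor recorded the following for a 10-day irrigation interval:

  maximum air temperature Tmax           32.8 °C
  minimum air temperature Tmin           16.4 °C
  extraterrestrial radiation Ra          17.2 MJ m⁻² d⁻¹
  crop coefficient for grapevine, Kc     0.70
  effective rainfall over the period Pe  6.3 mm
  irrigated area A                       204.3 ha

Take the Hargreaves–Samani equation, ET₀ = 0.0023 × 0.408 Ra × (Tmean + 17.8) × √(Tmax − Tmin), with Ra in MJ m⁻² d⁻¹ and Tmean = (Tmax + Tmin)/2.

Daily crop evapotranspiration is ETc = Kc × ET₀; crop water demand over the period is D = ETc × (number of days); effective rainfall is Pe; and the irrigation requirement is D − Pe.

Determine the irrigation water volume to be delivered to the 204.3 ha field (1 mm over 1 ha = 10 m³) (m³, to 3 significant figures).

26800 m³

Tmean = (32.8 + 16.4)/2 = 24.60 °C
0.408 Ra = 0.408 × 17.2 = 7.0176 mm/d equivalent
ET₀ = 0.0023 × 7.0176 × (24.60 + 17.8) × √16.4 = 0.0023 × 7.0176 × 42.40 × 4.0497 = 2.7714 mm/d
ETc = Kc × ET₀ = 0.70 × 2.7714 = 1.9400 mm/d
Crop demand D = ETc × 10 d = 1.9400 × 10 = 19.400 mm
D − Pe = 19.400 − 6.3 = 13.100 mm
Volume = 13.100 mm × 204.3 ha × 10 = 26763.3 m³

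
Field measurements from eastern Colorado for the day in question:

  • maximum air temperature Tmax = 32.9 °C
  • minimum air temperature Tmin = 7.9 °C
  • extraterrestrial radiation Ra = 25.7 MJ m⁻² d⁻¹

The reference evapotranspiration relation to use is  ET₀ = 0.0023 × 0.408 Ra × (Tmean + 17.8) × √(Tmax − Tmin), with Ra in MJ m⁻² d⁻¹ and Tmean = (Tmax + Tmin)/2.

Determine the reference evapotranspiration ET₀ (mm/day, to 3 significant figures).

4.61 mm/day

Tmean = (32.9 + 7.9)/2 = 20.40 °C
0.408 Ra = 0.408 × 25.7 = 10.4856 mm/d equivalent
ET₀ = 0.0023 × 10.4856 × (20.40 + 17.8) × √25.0 = 0.0023 × 10.4856 × 38.20 × 5.0000 = 4.6063 mm/d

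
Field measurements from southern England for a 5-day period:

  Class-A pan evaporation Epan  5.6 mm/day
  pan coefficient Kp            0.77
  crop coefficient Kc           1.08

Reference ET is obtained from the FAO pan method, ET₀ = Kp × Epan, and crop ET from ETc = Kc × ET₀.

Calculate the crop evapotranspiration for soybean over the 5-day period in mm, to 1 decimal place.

ET₀ = 0.77 × 5.6 = 4.3120 mm/d
ETc = Kc × ET₀ = 1.08 × 4.3120 = 4.6570 mm/d
Over 5 days: 4.6570 × 5 = 23.285 mm

23.3 mm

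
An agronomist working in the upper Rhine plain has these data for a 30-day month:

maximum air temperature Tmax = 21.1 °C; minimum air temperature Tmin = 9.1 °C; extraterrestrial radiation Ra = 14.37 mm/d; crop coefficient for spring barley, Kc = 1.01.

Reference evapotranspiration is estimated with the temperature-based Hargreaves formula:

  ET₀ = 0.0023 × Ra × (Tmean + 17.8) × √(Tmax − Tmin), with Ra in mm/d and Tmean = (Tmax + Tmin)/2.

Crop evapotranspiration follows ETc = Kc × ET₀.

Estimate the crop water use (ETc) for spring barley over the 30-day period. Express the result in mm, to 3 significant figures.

114 mm

Tmean = (21.1 + 9.1)/2 = 15.10 °C
ET₀ = 0.0023 × 14.37 × (15.10 + 17.8) × √12.0 = 0.0023 × 14.37 × 32.90 × 3.4641 = 3.7668 mm/d
ETc = Kc × ET₀ = 1.01 × 3.7668 = 3.8045 mm/d
Over 30 days: 3.8045 × 30 = 114.135 mm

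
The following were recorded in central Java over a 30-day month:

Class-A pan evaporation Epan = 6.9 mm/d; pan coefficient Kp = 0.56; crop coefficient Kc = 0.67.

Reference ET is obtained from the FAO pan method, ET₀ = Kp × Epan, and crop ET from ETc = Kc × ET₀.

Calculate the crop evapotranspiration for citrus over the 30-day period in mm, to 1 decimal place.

ET₀ = 0.56 × 6.9 = 3.8640 mm/d
ETc = Kc × ET₀ = 0.67 × 3.8640 = 2.5889 mm/d
Over 30 days: 2.5889 × 30 = 77.667 mm

77.7 mm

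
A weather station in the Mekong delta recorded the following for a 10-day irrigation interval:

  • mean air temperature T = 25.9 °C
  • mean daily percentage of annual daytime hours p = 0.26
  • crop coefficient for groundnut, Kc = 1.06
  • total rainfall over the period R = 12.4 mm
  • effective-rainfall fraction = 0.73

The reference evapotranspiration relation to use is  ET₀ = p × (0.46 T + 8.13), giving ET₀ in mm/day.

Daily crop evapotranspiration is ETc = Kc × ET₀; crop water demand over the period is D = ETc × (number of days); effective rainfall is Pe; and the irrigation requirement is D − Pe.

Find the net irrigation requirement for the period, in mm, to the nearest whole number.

46 mm

ET₀ = 0.26 × (0.46 × 25.9 + 8.13) = 0.26 × 20.044 = 5.2114 mm/d
ETc = Kc × ET₀ = 1.06 × 5.2114 = 5.5241 mm/d
Crop demand D = ETc × 10 d = 5.5241 × 10 = 55.241 mm
Pe = 0.73 × 12.4 = 9.052 mm
D − Pe = 55.241 − 9.052 = 46.189 mm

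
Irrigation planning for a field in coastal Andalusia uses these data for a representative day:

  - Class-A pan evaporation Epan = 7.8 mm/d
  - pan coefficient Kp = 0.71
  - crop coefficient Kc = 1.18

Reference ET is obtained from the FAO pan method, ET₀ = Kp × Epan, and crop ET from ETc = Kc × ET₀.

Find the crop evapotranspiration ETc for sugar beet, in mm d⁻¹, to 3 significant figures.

ET₀ = 0.71 × 7.8 = 5.5380 mm/d
ETc = Kc × ET₀ = 1.18 × 5.5380 = 6.5348 mm/d

6.53 mm d⁻¹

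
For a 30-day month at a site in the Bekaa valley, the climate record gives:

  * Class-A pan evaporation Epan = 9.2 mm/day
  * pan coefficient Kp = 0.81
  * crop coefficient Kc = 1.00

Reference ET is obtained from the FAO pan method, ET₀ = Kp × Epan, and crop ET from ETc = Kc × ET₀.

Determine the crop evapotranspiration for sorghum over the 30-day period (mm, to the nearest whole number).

ET₀ = 0.81 × 9.2 = 7.4520 mm/d
ETc = Kc × ET₀ = 1.00 × 7.4520 = 7.4520 mm/d
Over 30 days: 7.4520 × 30 = 223.560 mm

224 mm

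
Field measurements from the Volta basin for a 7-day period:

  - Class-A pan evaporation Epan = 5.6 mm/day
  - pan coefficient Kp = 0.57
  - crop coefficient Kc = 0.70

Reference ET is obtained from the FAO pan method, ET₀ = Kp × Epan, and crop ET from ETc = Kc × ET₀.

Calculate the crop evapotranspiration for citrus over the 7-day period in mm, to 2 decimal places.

15.64 mm

ET₀ = 0.57 × 5.6 = 3.1920 mm/d
ETc = Kc × ET₀ = 0.70 × 3.1920 = 2.2344 mm/d
Over 7 days: 2.2344 × 7 = 15.641 mm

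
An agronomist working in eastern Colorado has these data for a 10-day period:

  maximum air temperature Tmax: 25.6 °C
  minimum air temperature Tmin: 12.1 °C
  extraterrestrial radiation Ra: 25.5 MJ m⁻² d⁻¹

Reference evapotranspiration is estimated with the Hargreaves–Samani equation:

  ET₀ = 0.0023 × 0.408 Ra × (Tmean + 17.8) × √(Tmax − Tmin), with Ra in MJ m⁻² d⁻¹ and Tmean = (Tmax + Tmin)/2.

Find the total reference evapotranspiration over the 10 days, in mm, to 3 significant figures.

Tmean = (25.6 + 12.1)/2 = 18.85 °C
0.408 Ra = 0.408 × 25.5 = 10.4040 mm/d equivalent
ET₀ = 0.0023 × 10.4040 × (18.85 + 17.8) × √13.5 = 0.0023 × 10.4040 × 36.65 × 3.6742 = 3.2223 mm/d
Over 10 days: 3.2223 × 10 = 32.223 mm

32.2 mm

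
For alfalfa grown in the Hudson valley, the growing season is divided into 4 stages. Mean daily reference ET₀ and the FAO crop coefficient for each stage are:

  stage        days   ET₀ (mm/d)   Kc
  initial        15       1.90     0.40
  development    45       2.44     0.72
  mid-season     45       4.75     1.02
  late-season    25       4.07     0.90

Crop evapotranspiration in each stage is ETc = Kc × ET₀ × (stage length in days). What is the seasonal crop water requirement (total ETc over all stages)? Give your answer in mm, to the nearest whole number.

initial: 0.40 × 1.90 × 15 = 11.40 mm
development: 0.72 × 2.44 × 45 = 79.06 mm
mid-season: 1.02 × 4.75 × 45 = 218.03 mm
late-season: 0.90 × 4.07 × 25 = 91.58 mm
Seasonal total = 400.07 mm

400 mm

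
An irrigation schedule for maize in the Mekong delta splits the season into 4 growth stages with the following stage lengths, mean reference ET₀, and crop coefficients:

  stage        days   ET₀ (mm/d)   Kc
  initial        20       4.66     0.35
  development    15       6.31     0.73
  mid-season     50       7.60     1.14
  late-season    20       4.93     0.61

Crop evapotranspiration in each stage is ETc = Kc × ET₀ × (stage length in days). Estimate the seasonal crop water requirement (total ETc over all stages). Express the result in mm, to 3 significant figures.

initial: 0.35 × 4.66 × 20 = 32.62 mm
development: 0.73 × 6.31 × 15 = 69.09 mm
mid-season: 1.14 × 7.60 × 50 = 433.20 mm
late-season: 0.61 × 4.93 × 20 = 60.15 mm
Seasonal total = 595.06 mm

595 mm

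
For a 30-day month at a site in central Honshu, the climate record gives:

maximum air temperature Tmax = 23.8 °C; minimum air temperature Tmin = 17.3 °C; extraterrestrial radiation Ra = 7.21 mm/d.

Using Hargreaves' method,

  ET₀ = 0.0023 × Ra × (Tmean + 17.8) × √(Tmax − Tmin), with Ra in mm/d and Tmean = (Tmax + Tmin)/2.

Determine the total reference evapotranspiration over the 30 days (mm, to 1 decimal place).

Tmean = (23.8 + 17.3)/2 = 20.55 °C
ET₀ = 0.0023 × 7.21 × (20.55 + 17.8) × √6.5 = 0.0023 × 7.21 × 38.35 × 2.5495 = 1.6214 mm/d
Over 30 days: 1.6214 × 30 = 48.642 mm

48.6 mm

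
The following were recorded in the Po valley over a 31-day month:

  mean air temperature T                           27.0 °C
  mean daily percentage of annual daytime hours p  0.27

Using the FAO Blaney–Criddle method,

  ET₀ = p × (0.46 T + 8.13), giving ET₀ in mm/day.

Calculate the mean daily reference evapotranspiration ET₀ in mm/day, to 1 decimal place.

ET₀ = 0.27 × (0.46 × 27.0 + 8.13) = 0.27 × 20.550 = 5.5485 mm/d

5.5 mm/day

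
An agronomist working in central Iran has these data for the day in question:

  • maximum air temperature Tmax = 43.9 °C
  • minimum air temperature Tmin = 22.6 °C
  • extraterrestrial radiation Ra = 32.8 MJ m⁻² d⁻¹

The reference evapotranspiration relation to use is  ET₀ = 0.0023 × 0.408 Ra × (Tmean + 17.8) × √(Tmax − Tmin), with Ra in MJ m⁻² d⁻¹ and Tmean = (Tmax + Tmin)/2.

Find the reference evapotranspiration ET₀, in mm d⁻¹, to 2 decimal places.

7.25 mm d⁻¹

Tmean = (43.9 + 22.6)/2 = 33.25 °C
0.408 Ra = 0.408 × 32.8 = 13.3824 mm/d equivalent
ET₀ = 0.0023 × 13.3824 × (33.25 + 17.8) × √21.3 = 0.0023 × 13.3824 × 51.05 × 4.6152 = 7.2518 mm/d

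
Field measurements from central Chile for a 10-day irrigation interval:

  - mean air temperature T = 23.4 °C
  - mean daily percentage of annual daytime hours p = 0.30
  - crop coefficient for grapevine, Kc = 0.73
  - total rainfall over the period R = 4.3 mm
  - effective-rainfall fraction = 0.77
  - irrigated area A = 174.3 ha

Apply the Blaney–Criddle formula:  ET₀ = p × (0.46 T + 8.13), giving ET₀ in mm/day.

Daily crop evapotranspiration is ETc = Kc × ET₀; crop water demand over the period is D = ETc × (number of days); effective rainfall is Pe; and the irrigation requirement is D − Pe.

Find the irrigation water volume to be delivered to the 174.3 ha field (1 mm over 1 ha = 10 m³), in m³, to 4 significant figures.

66350 m³

ET₀ = 0.30 × (0.46 × 23.4 + 8.13) = 0.30 × 18.894 = 5.6682 mm/d
ETc = Kc × ET₀ = 0.73 × 5.6682 = 4.1378 mm/d
Crop demand D = ETc × 10 d = 4.1378 × 10 = 41.378 mm
Pe = 0.77 × 4.3 = 3.311 mm
D − Pe = 41.378 − 3.311 = 38.067 mm
Volume = 38.067 mm × 174.3 ha × 10 = 66350.8 m³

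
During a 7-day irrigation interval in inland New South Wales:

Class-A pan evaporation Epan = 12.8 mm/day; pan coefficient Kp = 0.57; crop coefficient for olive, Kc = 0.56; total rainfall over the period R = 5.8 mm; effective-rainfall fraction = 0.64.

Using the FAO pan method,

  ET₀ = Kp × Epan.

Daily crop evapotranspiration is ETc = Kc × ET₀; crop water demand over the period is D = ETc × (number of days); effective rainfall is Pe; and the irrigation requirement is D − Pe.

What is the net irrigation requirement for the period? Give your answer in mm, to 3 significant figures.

ET₀ = 0.57 × 12.8 = 7.2960 mm/d
ETc = Kc × ET₀ = 0.56 × 7.2960 = 4.0858 mm/d
Crop demand D = ETc × 7 d = 4.0858 × 7 = 28.601 mm
Pe = 0.64 × 5.8 = 3.712 mm
D − Pe = 28.601 − 3.712 = 24.889 mm

24.9 mm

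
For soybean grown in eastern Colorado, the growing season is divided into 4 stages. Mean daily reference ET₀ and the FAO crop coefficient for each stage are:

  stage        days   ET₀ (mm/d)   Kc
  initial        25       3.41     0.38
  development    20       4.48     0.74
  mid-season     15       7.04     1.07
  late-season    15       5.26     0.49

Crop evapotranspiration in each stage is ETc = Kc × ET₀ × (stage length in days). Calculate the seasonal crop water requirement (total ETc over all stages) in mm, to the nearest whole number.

initial: 0.38 × 3.41 × 25 = 32.40 mm
development: 0.74 × 4.48 × 20 = 66.30 mm
mid-season: 1.07 × 7.04 × 15 = 112.99 mm
late-season: 0.49 × 5.26 × 15 = 38.66 mm
Seasonal total = 250.35 mm

250 mm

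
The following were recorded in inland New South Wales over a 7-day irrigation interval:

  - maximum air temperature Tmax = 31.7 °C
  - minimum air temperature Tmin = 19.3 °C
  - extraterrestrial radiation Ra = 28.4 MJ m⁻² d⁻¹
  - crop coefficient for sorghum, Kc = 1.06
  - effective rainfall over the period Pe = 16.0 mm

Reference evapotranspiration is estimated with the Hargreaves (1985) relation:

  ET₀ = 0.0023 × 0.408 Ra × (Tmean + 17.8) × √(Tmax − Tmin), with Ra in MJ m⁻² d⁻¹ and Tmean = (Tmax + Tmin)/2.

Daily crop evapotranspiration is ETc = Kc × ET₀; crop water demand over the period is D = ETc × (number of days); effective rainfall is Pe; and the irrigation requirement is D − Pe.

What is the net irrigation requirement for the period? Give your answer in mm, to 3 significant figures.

Tmean = (31.7 + 19.3)/2 = 25.50 °C
0.408 Ra = 0.408 × 28.4 = 11.5872 mm/d equivalent
ET₀ = 0.0023 × 11.5872 × (25.50 + 17.8) × √12.4 = 0.0023 × 11.5872 × 43.30 × 3.5214 = 4.0636 mm/d
ETc = Kc × ET₀ = 1.06 × 4.0636 = 4.3074 mm/d
Crop demand D = ETc × 7 d = 4.3074 × 7 = 30.152 mm
D − Pe = 30.152 − 16.0 = 14.152 mm

14.2 mm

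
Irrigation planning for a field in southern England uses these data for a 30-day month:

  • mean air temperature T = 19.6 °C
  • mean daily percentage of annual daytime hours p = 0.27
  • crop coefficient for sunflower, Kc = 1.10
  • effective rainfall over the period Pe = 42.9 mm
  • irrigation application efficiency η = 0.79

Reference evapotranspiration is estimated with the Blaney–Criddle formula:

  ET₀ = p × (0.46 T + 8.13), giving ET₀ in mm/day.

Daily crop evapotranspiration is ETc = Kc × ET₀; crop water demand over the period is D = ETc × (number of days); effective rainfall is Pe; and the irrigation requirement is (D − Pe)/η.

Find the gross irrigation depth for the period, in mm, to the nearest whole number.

ET₀ = 0.27 × (0.46 × 19.6 + 8.13) = 0.27 × 17.146 = 4.6294 mm/d
ETc = Kc × ET₀ = 1.10 × 4.6294 = 5.0923 mm/d
Crop demand D = ETc × 30 d = 5.0923 × 30 = 152.769 mm
D − Pe = 152.769 − 42.9 = 109.869 mm
Gross irrigation = 109.869 / 0.79 = 139.075 mm

139 mm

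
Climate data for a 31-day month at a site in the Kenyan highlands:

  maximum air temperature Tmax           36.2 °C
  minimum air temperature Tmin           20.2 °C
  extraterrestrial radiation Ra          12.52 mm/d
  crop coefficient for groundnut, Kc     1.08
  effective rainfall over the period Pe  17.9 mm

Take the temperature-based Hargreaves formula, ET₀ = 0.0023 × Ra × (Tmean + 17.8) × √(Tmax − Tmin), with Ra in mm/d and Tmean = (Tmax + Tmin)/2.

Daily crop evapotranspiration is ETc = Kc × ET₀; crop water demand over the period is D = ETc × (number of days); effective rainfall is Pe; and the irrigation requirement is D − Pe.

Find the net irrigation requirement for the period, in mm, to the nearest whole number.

159 mm

Tmean = (36.2 + 20.2)/2 = 28.20 °C
ET₀ = 0.0023 × 12.52 × (28.20 + 17.8) × √16.0 = 0.0023 × 12.52 × 46.00 × 4.0000 = 5.2985 mm/d
ETc = Kc × ET₀ = 1.08 × 5.2985 = 5.7224 mm/d
Crop demand D = ETc × 31 d = 5.7224 × 31 = 177.394 mm
D − Pe = 177.394 − 17.9 = 159.494 mm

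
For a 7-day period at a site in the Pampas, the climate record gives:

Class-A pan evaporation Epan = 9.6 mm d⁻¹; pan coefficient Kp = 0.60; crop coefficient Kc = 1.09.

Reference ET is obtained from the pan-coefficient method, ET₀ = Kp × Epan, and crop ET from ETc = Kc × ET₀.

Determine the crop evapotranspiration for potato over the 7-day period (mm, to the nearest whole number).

44 mm

ET₀ = 0.60 × 9.6 = 5.7600 mm/d
ETc = Kc × ET₀ = 1.09 × 5.7600 = 6.2784 mm/d
Over 7 days: 6.2784 × 7 = 43.949 mm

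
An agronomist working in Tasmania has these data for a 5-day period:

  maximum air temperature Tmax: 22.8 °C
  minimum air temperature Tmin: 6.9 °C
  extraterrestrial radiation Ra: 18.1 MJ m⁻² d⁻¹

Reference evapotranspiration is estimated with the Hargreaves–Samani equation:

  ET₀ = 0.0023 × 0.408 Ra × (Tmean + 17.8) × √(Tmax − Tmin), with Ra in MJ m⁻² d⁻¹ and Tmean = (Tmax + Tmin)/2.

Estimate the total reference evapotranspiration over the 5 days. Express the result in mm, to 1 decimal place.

11.1 mm

Tmean = (22.8 + 6.9)/2 = 14.85 °C
0.408 Ra = 0.408 × 18.1 = 7.3848 mm/d equivalent
ET₀ = 0.0023 × 7.3848 × (14.85 + 17.8) × √15.9 = 0.0023 × 7.3848 × 32.65 × 3.9875 = 2.2113 mm/d
Over 5 days: 2.2113 × 5 = 11.057 mm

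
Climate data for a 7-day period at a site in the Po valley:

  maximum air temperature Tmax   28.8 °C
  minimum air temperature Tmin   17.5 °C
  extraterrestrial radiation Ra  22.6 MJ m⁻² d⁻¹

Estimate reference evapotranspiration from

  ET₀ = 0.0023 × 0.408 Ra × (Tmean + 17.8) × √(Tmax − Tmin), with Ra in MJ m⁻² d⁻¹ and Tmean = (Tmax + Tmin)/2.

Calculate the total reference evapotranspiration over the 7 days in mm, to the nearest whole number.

20 mm

Tmean = (28.8 + 17.5)/2 = 23.15 °C
0.408 Ra = 0.408 × 22.6 = 9.2208 mm/d equivalent
ET₀ = 0.0023 × 9.2208 × (23.15 + 17.8) × √11.3 = 0.0023 × 9.2208 × 40.95 × 3.3615 = 2.9193 mm/d
Over 7 days: 2.9193 × 7 = 20.435 mm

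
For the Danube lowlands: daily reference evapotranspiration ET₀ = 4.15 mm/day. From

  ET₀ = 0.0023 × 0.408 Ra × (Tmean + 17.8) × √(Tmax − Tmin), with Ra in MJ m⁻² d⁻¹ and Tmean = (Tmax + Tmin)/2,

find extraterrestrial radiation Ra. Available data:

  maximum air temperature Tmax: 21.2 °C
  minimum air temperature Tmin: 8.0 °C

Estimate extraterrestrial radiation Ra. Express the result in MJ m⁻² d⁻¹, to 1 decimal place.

37.6 MJ m⁻² d⁻¹

Tmean = (21.2+8.0)/2 = 14.60 °C; ΔT = 13.2
Ra = ET₀ / [0.0023 × 0.408 × (Tmean+17.8) × √ΔT]
   = 4.15 / (0.0023 × 0.408 × 32.40 × 3.6332) = 37.569 MJ m⁻² d⁻¹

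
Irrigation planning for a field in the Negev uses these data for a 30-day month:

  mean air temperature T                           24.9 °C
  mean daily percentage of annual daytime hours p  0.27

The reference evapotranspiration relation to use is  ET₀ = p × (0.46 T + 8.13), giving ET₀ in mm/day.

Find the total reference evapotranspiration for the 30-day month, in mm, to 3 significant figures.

ET₀ = 0.27 × (0.46 × 24.9 + 8.13) = 0.27 × 19.584 = 5.2877 mm/d
Monthly total = 5.2877 × 30 = 158.631 mm

159 mm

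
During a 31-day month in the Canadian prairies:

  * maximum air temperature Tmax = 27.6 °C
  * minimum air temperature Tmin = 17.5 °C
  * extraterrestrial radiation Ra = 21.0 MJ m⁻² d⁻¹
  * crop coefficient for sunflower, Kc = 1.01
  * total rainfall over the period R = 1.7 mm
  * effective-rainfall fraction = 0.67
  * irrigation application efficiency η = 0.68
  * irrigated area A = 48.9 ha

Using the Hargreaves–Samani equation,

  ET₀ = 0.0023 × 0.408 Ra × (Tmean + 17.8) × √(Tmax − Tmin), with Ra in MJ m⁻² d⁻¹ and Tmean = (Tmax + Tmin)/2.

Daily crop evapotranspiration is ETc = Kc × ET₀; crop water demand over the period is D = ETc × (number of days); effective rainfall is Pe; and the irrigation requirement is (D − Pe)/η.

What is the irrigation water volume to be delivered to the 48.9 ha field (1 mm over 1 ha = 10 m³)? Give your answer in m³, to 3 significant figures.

Tmean = (27.6 + 17.5)/2 = 22.55 °C
0.408 Ra = 0.408 × 21.0 = 8.5680 mm/d equivalent
ET₀ = 0.0023 × 8.5680 × (22.55 + 17.8) × √10.1 = 0.0023 × 8.5680 × 40.35 × 3.1780 = 2.5270 mm/d
ETc = Kc × ET₀ = 1.01 × 2.5270 = 2.5523 mm/d
Crop demand D = ETc × 31 d = 2.5523 × 31 = 79.121 mm
Pe = 0.67 × 1.7 = 1.139 mm
D − Pe = 79.121 − 1.139 = 77.982 mm
Gross irrigation = 77.982 / 0.68 = 114.679 mm
Volume = 114.679 mm × 48.9 ha × 10 = 56078.0 m³

56100 m³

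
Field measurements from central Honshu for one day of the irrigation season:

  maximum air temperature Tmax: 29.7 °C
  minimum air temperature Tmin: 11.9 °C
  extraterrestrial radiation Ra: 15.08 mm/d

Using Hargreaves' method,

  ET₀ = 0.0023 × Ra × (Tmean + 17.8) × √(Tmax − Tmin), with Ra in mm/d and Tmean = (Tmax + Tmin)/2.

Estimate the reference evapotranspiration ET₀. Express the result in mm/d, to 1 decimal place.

Tmean = (29.7 + 11.9)/2 = 20.80 °C
ET₀ = 0.0023 × 15.08 × (20.80 + 17.8) × √17.8 = 0.0023 × 15.08 × 38.60 × 4.2190 = 5.6484 mm/d

5.6 mm/d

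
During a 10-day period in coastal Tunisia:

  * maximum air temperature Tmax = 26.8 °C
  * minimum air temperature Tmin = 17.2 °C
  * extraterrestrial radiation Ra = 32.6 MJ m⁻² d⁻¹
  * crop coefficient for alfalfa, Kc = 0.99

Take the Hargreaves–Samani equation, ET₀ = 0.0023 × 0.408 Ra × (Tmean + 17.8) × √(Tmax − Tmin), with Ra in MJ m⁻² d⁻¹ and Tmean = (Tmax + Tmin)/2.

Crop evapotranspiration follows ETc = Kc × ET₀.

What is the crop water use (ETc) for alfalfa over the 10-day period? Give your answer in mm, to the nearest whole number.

Tmean = (26.8 + 17.2)/2 = 22.00 °C
0.408 Ra = 0.408 × 32.6 = 13.3008 mm/d equivalent
ET₀ = 0.0023 × 13.3008 × (22.00 + 17.8) × √9.6 = 0.0023 × 13.3008 × 39.80 × 3.0984 = 3.7725 mm/d
ETc = Kc × ET₀ = 0.99 × 3.7725 = 3.7348 mm/d
Over 10 days: 3.7348 × 10 = 37.348 mm

37 mm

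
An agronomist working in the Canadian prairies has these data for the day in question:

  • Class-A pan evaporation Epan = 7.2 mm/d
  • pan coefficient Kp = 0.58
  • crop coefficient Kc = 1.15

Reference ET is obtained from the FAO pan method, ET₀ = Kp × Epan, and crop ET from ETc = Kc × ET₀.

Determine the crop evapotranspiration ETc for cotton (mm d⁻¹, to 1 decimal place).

ET₀ = 0.58 × 7.2 = 4.1760 mm/d
ETc = Kc × ET₀ = 1.15 × 4.1760 = 4.8024 mm/d

4.8 mm d⁻¹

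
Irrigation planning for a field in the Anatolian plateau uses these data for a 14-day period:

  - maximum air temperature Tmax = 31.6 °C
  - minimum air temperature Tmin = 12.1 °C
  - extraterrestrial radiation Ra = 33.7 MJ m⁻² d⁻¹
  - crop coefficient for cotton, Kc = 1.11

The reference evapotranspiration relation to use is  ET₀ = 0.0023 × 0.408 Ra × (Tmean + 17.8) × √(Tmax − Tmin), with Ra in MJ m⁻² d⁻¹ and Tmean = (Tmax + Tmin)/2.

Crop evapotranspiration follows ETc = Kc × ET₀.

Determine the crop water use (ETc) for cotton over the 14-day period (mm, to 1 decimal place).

Tmean = (31.6 + 12.1)/2 = 21.85 °C
0.408 Ra = 0.408 × 33.7 = 13.7496 mm/d equivalent
ET₀ = 0.0023 × 13.7496 × (21.85 + 17.8) × √19.5 = 0.0023 × 13.7496 × 39.65 × 4.4159 = 5.5371 mm/d
ETc = Kc × ET₀ = 1.11 × 5.5371 = 6.1462 mm/d
Over 14 days: 6.1462 × 14 = 86.047 mm

86.0 mm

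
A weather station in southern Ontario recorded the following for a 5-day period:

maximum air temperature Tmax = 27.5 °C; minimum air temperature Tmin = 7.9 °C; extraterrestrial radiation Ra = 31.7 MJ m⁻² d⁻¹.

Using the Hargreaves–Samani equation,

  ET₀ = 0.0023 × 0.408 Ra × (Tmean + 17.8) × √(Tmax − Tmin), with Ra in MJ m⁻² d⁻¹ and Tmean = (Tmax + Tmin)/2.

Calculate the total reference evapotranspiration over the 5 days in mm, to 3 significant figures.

Tmean = (27.5 + 7.9)/2 = 17.70 °C
0.408 Ra = 0.408 × 31.7 = 12.9336 mm/d equivalent
ET₀ = 0.0023 × 12.9336 × (17.70 + 17.8) × √19.6 = 0.0023 × 12.9336 × 35.50 × 4.4272 = 4.6752 mm/d
Over 5 days: 4.6752 × 5 = 23.376 mm

23.4 mm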